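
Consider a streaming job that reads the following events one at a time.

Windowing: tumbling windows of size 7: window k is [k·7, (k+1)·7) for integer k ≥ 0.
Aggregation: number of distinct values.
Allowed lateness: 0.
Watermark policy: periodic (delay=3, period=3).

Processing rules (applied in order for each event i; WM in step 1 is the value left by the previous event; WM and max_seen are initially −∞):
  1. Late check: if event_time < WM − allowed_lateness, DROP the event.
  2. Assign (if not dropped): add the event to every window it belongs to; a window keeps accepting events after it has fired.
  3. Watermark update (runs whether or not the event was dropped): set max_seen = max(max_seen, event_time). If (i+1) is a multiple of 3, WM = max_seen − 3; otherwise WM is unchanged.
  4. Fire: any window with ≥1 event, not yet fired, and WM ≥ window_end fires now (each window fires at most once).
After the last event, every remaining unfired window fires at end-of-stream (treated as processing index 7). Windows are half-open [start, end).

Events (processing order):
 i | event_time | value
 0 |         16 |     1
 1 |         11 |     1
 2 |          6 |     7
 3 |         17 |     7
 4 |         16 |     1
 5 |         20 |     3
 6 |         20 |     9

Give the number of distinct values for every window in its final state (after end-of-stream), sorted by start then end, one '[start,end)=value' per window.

[0,7)=1 [7,14)=1 [14,21)=4

i=0 t=16 v=1: → [14,21); WM=−∞
i=1 t=11 v=1: → [7,14); WM=−∞
i=2 t=6 v=7: → [0,7); WM=13; [0,7) fires=1
i=3 t=17 v=7: → [14,21); WM=13
i=4 t=16 v=1: → [14,21); WM=13
i=5 t=20 v=3: → [14,21); WM=17; [7,14) fires=1
i=6 t=20 v=9: → [14,21); WM=17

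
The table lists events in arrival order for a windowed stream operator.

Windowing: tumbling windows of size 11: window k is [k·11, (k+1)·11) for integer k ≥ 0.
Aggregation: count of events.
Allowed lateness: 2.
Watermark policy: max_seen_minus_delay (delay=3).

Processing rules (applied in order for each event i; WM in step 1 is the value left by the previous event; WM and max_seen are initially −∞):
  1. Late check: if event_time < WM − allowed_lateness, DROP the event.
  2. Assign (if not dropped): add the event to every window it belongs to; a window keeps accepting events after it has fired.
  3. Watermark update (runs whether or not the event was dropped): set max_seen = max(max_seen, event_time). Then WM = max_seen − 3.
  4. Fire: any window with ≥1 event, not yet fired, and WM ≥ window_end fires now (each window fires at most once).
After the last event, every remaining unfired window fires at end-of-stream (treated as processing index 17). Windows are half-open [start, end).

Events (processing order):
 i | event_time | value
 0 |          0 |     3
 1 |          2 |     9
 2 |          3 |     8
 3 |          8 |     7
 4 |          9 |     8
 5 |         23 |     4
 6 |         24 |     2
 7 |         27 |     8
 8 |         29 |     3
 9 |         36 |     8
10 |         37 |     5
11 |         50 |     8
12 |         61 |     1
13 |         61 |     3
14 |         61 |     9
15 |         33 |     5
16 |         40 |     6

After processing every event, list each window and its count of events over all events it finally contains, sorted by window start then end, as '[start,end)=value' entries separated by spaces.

i=0 t=0 v=3: → [0,11); WM=-3
i=1 t=2 v=9: → [0,11); WM=-1
i=2 t=3 v=8: → [0,11); WM=0
i=3 t=8 v=7: → [0,11); WM=5
i=4 t=9 v=8: → [0,11); WM=6
i=5 t=23 v=4: → [22,33); WM=20; [0,11) fires=5
i=6 t=24 v=2: → [22,33); WM=21
i=7 t=27 v=8: → [22,33); WM=24
i=8 t=29 v=3: → [22,33); WM=26
i=9 t=36 v=8: → [33,44); WM=33; [22,33) fires=4
i=10 t=37 v=5: → [33,44); WM=34
i=11 t=50 v=8: → [44,55); WM=47; [33,44) fires=2
i=12 t=61 v=1: → [55,66); WM=58; [44,55) fires=1
i=13 t=61 v=3: → [55,66); WM=58
i=14 t=61 v=9: → [55,66); WM=58
i=15 t=33 v=5: DROP (t<58-2); WM=58
i=16 t=40 v=6: DROP (t<58-2); WM=58

[0,11)=5 [22,33)=4 [33,44)=2 [44,55)=1 [55,66)=3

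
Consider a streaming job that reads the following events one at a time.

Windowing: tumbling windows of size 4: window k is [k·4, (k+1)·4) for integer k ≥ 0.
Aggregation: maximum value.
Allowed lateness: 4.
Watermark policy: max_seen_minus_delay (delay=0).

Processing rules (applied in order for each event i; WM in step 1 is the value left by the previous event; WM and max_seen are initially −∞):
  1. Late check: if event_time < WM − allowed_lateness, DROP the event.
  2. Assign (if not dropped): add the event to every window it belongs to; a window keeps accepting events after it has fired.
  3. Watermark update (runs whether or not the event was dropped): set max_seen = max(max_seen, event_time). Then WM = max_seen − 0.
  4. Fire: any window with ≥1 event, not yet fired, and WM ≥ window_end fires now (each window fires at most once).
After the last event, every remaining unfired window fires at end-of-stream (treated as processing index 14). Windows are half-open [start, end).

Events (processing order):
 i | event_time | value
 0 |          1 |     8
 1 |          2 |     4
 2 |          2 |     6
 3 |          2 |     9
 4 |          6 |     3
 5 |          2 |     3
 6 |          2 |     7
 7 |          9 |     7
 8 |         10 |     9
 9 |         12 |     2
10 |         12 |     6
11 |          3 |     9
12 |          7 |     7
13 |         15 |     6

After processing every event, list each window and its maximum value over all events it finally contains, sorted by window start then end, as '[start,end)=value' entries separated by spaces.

[0,4)=9 [4,8)=3 [8,12)=9 [12,16)=6

i=0 t=1 v=8: → [0,4); WM=1
i=1 t=2 v=4: → [0,4); WM=2
i=2 t=2 v=6: → [0,4); WM=2
i=3 t=2 v=9: → [0,4); WM=2
i=4 t=6 v=3: → [4,8); WM=6; [0,4) fires=9
i=5 t=2 v=3: → [0,4); WM=6
i=6 t=2 v=7: → [0,4); WM=6
i=7 t=9 v=7: → [8,12); WM=9; [4,8) fires=3
i=8 t=10 v=9: → [8,12); WM=10
i=9 t=12 v=2: → [12,16); WM=12; [8,12) fires=9
i=10 t=12 v=6: → [12,16); WM=12
i=11 t=3 v=9: DROP (t<12-4); WM=12
i=12 t=7 v=7: DROP (t<12-4); WM=12
i=13 t=15 v=6: → [12,16); WM=15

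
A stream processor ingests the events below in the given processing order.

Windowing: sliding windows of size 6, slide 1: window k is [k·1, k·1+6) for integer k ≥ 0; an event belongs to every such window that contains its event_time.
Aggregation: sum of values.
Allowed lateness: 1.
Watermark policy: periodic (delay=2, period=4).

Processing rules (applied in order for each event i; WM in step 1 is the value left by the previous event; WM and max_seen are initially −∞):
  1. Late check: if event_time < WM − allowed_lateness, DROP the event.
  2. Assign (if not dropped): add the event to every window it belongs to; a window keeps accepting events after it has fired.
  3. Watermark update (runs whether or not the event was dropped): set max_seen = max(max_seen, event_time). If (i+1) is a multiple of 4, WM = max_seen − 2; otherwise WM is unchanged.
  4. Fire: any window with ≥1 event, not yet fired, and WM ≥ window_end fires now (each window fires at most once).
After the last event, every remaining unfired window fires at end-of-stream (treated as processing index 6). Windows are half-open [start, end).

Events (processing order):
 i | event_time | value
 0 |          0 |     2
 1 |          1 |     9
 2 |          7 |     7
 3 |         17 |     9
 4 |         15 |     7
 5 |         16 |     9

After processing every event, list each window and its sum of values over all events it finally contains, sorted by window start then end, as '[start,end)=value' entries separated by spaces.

i=0 t=0 v=2: → [0,6); WM=−∞
i=1 t=1 v=9: → [1,7),[0,6); WM=−∞
i=2 t=7 v=7: → [7,13),[6,12),[5,11),[4,10),[3,9),[2,8); WM=−∞
i=3 t=17 v=9: → [17,23),[16,22),[15,21),[14,20),[13,19),[12,18); WM=15; [0,6) fires=11 [1,7) fires=9 [2,8) fires=7 [3,9) fires=7 [4,10) fires=7 [5,11) fires=7 [6,12) fires=7 [7,13) fires=7
i=4 t=15 v=7: → [15,21),[14,20),[13,19),[12,18),[11,17),[10,16); WM=15
i=5 t=16 v=9: → [16,22),[15,21),[14,20),[13,19),[12,18),[11,17); WM=15

[0,6)=11 [1,7)=9 [2,8)=7 [3,9)=7 [4,10)=7 [5,11)=7 [6,12)=7 [7,13)=7 [10,16)=7 [11,17)=16 [12,18)=25 [13,19)=25 [14,20)=25 [15,21)=25 [16,22)=18 [17,23)=9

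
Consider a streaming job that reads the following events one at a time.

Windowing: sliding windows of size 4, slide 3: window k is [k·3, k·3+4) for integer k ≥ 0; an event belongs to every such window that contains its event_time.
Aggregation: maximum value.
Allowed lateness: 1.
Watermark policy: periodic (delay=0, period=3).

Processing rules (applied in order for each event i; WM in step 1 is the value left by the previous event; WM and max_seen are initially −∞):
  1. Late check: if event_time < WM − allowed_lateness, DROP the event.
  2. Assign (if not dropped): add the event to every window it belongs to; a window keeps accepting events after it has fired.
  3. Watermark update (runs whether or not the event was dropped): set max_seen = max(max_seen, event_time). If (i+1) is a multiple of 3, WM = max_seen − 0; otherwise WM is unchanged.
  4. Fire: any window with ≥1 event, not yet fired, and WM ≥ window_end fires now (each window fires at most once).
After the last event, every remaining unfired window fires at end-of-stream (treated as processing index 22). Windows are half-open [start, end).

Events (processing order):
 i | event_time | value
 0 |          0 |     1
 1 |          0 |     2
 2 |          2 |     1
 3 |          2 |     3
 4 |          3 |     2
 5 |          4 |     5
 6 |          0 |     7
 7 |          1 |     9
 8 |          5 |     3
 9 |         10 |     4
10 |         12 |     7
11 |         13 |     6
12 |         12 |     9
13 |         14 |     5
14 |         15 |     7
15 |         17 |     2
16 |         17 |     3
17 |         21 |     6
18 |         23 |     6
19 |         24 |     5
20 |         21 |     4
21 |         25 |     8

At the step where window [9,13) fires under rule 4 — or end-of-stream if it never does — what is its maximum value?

7

i=0 t=0 v=1: → [0,4); WM=−∞
i=1 t=0 v=2: → [0,4); WM=−∞
i=2 t=2 v=1: → [0,4); WM=2
i=3 t=2 v=3: → [0,4); WM=2
i=4 t=3 v=2: → [3,7),[0,4); WM=2
i=5 t=4 v=5: → [3,7); WM=4; [0,4) fires=3
i=6 t=0 v=7: DROP (t<4-1); WM=4
i=7 t=1 v=9: DROP (t<4-1); WM=4
i=8 t=5 v=3: → [3,7); WM=5
i=9 t=10 v=4: → [9,13); WM=5
i=10 t=12 v=7: → [12,16),[9,13); WM=5
i=11 t=13 v=6: → [12,16); WM=13; [3,7) fires=5 [9,13) fires=7
i=12 t=12 v=9: → [12,16),[9,13); WM=13
i=13 t=14 v=5: → [12,16); WM=13
i=14 t=15 v=7: → [15,19),[12,16); WM=15
i=15 t=17 v=2: → [15,19); WM=15
i=16 t=17 v=3: → [15,19); WM=15
i=17 t=21 v=6: → [21,25),[18,22); WM=21; [12,16) fires=9 [15,19) fires=7
i=18 t=23 v=6: → [21,25); WM=21
i=19 t=24 v=5: → [24,28),[21,25); WM=21
i=20 t=21 v=4: → [21,25),[18,22); WM=24; [18,22) fires=6
i=21 t=25 v=8: → [24,28); WM=24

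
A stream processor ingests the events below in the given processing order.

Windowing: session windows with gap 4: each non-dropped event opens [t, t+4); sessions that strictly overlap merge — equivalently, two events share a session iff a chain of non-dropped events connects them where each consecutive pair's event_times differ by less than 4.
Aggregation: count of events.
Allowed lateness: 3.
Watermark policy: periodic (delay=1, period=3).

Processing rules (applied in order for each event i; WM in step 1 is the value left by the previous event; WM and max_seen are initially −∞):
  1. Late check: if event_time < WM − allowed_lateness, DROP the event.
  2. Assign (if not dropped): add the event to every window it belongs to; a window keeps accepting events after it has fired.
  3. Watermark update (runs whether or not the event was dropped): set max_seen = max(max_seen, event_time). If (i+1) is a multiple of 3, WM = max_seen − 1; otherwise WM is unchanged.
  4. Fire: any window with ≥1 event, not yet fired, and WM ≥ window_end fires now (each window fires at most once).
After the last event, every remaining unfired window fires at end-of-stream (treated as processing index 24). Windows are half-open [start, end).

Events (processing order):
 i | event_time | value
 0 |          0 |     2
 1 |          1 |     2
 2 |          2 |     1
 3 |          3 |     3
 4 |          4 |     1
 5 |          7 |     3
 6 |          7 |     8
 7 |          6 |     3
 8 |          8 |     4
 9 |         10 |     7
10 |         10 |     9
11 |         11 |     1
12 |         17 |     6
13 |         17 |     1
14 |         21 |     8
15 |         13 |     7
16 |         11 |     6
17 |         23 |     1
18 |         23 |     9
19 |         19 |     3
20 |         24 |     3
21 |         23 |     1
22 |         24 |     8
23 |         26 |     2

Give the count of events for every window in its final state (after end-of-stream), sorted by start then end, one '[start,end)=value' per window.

i=0 t=0 v=2: → [0,4); WM=−∞
i=1 t=1 v=2: → [0,5); WM=−∞
i=2 t=2 v=1: → [0,6); WM=1
i=3 t=3 v=3: → [0,7); WM=1
i=4 t=4 v=1: → [0,8); WM=1
i=5 t=7 v=3: → [0,11); WM=6
i=6 t=7 v=8: → [0,11); WM=6
i=7 t=6 v=3: → [0,11); WM=6
i=8 t=8 v=4: → [0,12); WM=7
i=9 t=10 v=7: → [0,14); WM=7
i=10 t=10 v=9: → [0,14); WM=7
i=11 t=11 v=1: → [0,15); WM=10
i=12 t=17 v=6: → [17,21); WM=10
i=13 t=17 v=1: → [17,21); WM=10
i=14 t=21 v=8: → [21,25); WM=20
i=15 t=13 v=7: DROP (t<20-3); WM=20
i=16 t=11 v=6: DROP (t<20-3); WM=20
i=17 t=23 v=1: → [21,27); WM=22
i=18 t=23 v=9: → [21,27); WM=22
i=19 t=19 v=3: → [17,27); WM=22
i=20 t=24 v=3: → [17,28); WM=23
i=21 t=23 v=1: → [17,28); WM=23
i=22 t=24 v=8: → [17,28); WM=23
i=23 t=26 v=2: → [17,30); WM=25

[0,15)=12 [17,30)=10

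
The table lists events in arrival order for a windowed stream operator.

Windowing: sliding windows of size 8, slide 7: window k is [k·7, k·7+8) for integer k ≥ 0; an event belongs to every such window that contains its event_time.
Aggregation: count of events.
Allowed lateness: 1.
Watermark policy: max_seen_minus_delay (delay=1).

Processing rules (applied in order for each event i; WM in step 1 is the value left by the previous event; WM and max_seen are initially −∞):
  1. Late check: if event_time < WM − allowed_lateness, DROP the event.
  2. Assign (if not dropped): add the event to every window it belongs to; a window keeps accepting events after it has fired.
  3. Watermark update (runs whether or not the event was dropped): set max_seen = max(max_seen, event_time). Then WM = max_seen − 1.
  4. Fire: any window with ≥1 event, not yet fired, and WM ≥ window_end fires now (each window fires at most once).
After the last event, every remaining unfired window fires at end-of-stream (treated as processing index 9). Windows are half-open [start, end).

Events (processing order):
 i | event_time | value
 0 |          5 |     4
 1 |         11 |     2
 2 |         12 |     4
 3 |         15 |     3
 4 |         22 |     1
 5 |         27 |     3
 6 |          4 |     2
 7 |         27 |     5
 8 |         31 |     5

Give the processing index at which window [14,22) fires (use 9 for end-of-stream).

5

i=0 t=5 v=4: → [0,8); WM=4
i=1 t=11 v=2: → [7,15); WM=10; [0,8) fires=1
i=2 t=12 v=4: → [7,15); WM=11
i=3 t=15 v=3: → [14,22); WM=14
i=4 t=22 v=1: → [21,29); WM=21; [7,15) fires=2
i=5 t=27 v=3: → [21,29); WM=26; [14,22) fires=1
i=6 t=4 v=2: DROP (t<26-1); WM=26
i=7 t=27 v=5: → [21,29); WM=26
i=8 t=31 v=5: → [28,36); WM=30; [21,29) fires=3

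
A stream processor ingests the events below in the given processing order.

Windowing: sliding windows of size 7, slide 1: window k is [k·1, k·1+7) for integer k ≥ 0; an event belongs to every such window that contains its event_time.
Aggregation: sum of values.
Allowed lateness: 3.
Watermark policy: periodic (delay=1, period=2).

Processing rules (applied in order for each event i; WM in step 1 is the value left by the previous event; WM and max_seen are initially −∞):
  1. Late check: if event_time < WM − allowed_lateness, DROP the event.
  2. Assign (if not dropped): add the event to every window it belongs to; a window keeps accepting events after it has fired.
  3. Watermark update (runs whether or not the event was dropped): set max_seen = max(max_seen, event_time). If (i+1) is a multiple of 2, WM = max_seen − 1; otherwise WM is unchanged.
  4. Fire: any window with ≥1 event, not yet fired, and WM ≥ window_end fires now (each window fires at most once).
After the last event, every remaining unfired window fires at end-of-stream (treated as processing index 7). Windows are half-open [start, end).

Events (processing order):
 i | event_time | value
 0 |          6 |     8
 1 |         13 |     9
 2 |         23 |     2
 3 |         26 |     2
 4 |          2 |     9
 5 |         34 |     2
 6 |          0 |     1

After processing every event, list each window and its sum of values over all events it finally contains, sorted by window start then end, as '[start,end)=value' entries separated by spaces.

[0,7)=8 [1,8)=8 [2,9)=8 [3,10)=8 [4,11)=8 [5,12)=8 [6,13)=8 [7,14)=9 [8,15)=9 [9,16)=9 [10,17)=9 [11,18)=9 [12,19)=9 [13,20)=9 [17,24)=2 [18,25)=2 [19,26)=2 [20,27)=4 [21,28)=4 [22,29)=4 [23,30)=4 [24,31)=2 [25,32)=2 [26,33)=2 [28,35)=2 [29,36)=2 [30,37)=2 [31,38)=2 [32,39)=2 [33,40)=2 [34,41)=2

i=0 t=6 v=8: → [6,13),[5,12),[4,11),[3,10),[2,9),[1,8),[0,7); WM=−∞
i=1 t=13 v=9: → [13,20),[12,19),[11,18),[10,17),[9,16),[8,15),[7,14); WM=12; [0,7) fires=8 [1,8) fires=8 [2,9) fires=8 [3,10) fires=8 [4,11) fires=8 [5,12) fires=8
i=2 t=23 v=2: → [23,30),[22,29),[21,28),[20,27),[19,26),[18,25),[17,24); WM=12
i=3 t=26 v=2: → [26,33),[25,32),[24,31),[23,30),[22,29),[21,28),[20,27); WM=25; [6,13) fires=8 [7,14) fires=9 [8,15) fires=9 [9,16) fires=9 [10,17) fires=9 [11,18) fires=9 [12,19) fires=9 [13,20) fires=9 [17,24) fires=2 [18,25) fires=2
i=4 t=2 v=9: DROP (t<25-3); WM=25
i=5 t=34 v=2: → [34,41),[33,40),[32,39),[31,38),[30,37),[29,36),[28,35); WM=33; [19,26) fires=2 [20,27) fires=4 [21,28) fires=4 [22,29) fires=4 [23,30) fires=4 [24,31) fires=2 [25,32) fires=2 [26,33) fires=2
i=6 t=0 v=1: DROP (t<33-3); WM=33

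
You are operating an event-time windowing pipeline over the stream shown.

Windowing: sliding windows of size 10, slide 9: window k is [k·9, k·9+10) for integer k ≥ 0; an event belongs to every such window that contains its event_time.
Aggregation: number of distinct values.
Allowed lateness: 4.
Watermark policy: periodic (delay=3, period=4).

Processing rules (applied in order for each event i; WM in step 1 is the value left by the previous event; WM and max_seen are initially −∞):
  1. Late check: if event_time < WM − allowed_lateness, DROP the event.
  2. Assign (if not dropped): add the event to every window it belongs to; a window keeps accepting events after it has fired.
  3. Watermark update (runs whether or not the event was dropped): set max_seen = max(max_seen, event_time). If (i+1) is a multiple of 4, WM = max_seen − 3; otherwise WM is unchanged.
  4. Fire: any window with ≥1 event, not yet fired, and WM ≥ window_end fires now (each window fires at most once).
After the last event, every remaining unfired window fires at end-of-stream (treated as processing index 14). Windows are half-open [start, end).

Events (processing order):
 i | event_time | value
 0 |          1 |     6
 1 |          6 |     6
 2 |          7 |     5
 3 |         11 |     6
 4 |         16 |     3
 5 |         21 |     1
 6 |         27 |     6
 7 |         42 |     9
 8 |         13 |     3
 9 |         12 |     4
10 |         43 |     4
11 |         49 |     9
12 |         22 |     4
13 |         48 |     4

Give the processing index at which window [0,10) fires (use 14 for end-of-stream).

i=0 t=1 v=6: → [0,10); WM=−∞
i=1 t=6 v=6: → [0,10); WM=−∞
i=2 t=7 v=5: → [0,10); WM=−∞
i=3 t=11 v=6: → [9,19); WM=8
i=4 t=16 v=3: → [9,19); WM=8
i=5 t=21 v=1: → [18,28); WM=8
i=6 t=27 v=6: → [27,37),[18,28); WM=8
i=7 t=42 v=9: → [36,46); WM=39; [0,10) fires=2 [9,19) fires=2 [18,28) fires=2 [27,37) fires=1
i=8 t=13 v=3: DROP (t<39-4); WM=39
i=9 t=12 v=4: DROP (t<39-4); WM=39
i=10 t=43 v=4: → [36,46); WM=39
i=11 t=49 v=9: → [45,55); WM=46; [36,46) fires=2
i=12 t=22 v=4: DROP (t<46-4); WM=46
i=13 t=48 v=4: → [45,55); WM=46

7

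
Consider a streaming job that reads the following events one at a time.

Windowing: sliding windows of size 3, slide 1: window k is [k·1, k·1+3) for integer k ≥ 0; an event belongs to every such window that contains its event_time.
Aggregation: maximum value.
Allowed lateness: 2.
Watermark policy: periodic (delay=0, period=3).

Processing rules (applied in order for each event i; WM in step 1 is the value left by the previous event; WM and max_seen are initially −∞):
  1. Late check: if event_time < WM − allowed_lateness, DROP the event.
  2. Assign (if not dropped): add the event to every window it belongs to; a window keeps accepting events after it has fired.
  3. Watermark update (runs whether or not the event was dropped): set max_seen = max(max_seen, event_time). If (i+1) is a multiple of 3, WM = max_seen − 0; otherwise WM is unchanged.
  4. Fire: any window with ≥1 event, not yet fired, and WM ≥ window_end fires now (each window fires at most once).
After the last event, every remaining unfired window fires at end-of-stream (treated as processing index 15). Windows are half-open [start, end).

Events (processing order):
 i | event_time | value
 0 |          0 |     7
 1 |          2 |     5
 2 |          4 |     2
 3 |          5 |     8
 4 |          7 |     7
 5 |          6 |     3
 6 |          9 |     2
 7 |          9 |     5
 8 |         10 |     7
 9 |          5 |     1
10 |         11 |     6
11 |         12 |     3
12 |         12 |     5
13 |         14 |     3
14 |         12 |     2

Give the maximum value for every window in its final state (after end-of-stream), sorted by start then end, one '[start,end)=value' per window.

i=0 t=0 v=7: → [0,3); WM=−∞
i=1 t=2 v=5: → [2,5),[1,4),[0,3); WM=−∞
i=2 t=4 v=2: → [4,7),[3,6),[2,5); WM=4; [0,3) fires=7 [1,4) fires=5
i=3 t=5 v=8: → [5,8),[4,7),[3,6); WM=4
i=4 t=7 v=7: → [7,10),[6,9),[5,8); WM=4
i=5 t=6 v=3: → [6,9),[5,8),[4,7); WM=7; [2,5) fires=5 [3,6) fires=8 [4,7) fires=8
i=6 t=9 v=2: → [9,12),[8,11),[7,10); WM=7
i=7 t=9 v=5: → [9,12),[8,11),[7,10); WM=7
i=8 t=10 v=7: → [10,13),[9,12),[8,11); WM=10; [5,8) fires=8 [6,9) fires=7 [7,10) fires=7
i=9 t=5 v=1: DROP (t<10-2); WM=10
i=10 t=11 v=6: → [11,14),[10,13),[9,12); WM=10
i=11 t=12 v=3: → [12,15),[11,14),[10,13); WM=12; [8,11) fires=7 [9,12) fires=7
i=12 t=12 v=5: → [12,15),[11,14),[10,13); WM=12
i=13 t=14 v=3: → [14,17),[13,16),[12,15); WM=12
i=14 t=12 v=2: → [12,15),[11,14),[10,13); WM=14; [10,13) fires=7 [11,14) fires=6

[0,3)=7 [1,4)=5 [2,5)=5 [3,6)=8 [4,7)=8 [5,8)=8 [6,9)=7 [7,10)=7 [8,11)=7 [9,12)=7 [10,13)=7 [11,14)=6 [12,15)=5 [13,16)=3 [14,17)=3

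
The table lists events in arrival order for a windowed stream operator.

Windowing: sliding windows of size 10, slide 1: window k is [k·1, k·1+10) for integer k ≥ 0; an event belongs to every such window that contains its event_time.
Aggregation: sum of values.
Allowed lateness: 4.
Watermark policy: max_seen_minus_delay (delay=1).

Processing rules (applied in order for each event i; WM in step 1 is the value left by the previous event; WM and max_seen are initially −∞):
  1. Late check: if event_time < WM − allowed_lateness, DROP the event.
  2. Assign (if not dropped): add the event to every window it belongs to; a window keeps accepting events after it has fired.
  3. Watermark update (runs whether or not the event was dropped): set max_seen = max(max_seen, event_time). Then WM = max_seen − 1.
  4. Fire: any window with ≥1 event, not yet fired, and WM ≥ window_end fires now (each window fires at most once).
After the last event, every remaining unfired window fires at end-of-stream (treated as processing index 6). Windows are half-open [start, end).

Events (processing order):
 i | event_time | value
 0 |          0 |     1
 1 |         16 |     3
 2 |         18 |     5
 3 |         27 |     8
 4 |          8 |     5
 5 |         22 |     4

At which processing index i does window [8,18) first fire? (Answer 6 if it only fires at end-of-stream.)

i=0 t=0 v=1: → [0,10); WM=-1
i=1 t=16 v=3: → [16,26),[15,25),[14,24),[13,23),[12,22),[11,21),[10,20),[9,19),[8,18),[7,17); WM=15; [0,10) fires=1
i=2 t=18 v=5: → [18,28),[17,27),[16,26),[15,25),[14,24),[13,23),[12,22),[11,21),[10,20),[9,19); WM=17; [7,17) fires=3
i=3 t=27 v=8: → [27,37),[26,36),[25,35),[24,34),[23,33),[22,32),[21,31),[20,30),[19,29),[18,28); WM=26; [8,18) fires=3 [9,19) fires=8 [10,20) fires=8 [11,21) fires=8 [12,22) fires=8 [13,23) fires=8 [14,24) fires=8 [15,25) fires=8 [16,26) fires=8
i=4 t=8 v=5: DROP (t<26-4); WM=26
i=5 t=22 v=4: → [22,32),[21,31),[20,30),[19,29),[18,28),[17,27),[16,26),[15,25),[14,24),[13,23); WM=26

3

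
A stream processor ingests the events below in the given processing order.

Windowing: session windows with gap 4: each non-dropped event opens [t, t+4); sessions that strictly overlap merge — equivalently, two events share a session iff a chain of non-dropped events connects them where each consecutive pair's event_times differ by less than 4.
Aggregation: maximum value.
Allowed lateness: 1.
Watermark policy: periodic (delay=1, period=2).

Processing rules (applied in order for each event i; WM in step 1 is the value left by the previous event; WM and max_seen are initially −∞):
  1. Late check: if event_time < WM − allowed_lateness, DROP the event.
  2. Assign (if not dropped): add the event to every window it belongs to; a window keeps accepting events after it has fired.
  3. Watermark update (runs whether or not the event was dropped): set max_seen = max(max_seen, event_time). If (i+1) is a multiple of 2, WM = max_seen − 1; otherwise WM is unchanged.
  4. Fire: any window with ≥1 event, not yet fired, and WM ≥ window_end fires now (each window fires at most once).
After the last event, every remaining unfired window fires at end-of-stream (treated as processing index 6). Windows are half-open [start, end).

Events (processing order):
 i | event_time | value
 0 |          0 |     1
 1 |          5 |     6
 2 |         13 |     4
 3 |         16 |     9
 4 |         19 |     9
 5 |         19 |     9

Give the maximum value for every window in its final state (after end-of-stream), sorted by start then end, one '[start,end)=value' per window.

[0,4)=1 [5,9)=6 [13,23)=9

i=0 t=0 v=1: → [0,4); WM=−∞
i=1 t=5 v=6: → [5,9); WM=4
i=2 t=13 v=4: → [13,17); WM=4
i=3 t=16 v=9: → [13,20); WM=15
i=4 t=19 v=9: → [13,23); WM=15
i=5 t=19 v=9: → [13,23); WM=18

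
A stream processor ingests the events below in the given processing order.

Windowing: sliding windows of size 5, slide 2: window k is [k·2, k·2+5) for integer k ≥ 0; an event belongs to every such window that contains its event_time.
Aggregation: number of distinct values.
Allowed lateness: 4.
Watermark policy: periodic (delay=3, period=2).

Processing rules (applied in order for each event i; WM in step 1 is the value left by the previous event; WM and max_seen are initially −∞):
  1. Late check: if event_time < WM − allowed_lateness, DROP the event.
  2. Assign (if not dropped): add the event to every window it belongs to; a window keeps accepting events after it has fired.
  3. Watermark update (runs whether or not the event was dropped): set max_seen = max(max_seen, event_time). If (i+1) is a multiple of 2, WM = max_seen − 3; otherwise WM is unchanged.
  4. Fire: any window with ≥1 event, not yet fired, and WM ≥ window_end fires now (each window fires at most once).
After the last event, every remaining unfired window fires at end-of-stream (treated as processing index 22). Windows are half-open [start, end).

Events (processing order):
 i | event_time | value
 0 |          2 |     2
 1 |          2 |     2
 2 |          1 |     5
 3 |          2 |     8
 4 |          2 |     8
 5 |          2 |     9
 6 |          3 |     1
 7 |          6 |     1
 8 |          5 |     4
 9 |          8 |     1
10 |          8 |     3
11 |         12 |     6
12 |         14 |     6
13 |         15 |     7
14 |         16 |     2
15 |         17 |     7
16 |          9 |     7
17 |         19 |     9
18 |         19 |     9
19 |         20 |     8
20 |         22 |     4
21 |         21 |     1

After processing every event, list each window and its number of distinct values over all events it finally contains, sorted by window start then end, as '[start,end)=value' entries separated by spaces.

[0,5)=5 [2,7)=5 [4,9)=3 [6,11)=2 [8,13)=3 [10,15)=1 [12,17)=3 [14,19)=3 [16,21)=4 [18,23)=4 [20,25)=3 [22,27)=1

i=0 t=2 v=2: → [2,7),[0,5); WM=−∞
i=1 t=2 v=2: → [2,7),[0,5); WM=-1
i=2 t=1 v=5: → [0,5); WM=-1
i=3 t=2 v=8: → [2,7),[0,5); WM=-1
i=4 t=2 v=8: → [2,7),[0,5); WM=-1
i=5 t=2 v=9: → [2,7),[0,5); WM=-1
i=6 t=3 v=1: → [2,7),[0,5); WM=-1
i=7 t=6 v=1: → [6,11),[4,9),[2,7); WM=3
i=8 t=5 v=4: → [4,9),[2,7); WM=3
i=9 t=8 v=1: → [8,13),[6,11),[4,9); WM=5; [0,5) fires=5
i=10 t=8 v=3: → [8,13),[6,11),[4,9); WM=5
i=11 t=12 v=6: → [12,17),[10,15),[8,13); WM=9; [2,7) fires=5 [4,9) fires=3
i=12 t=14 v=6: → [14,19),[12,17),[10,15); WM=9
i=13 t=15 v=7: → [14,19),[12,17); WM=12; [6,11) fires=2
i=14 t=16 v=2: → [16,21),[14,19),[12,17); WM=12
i=15 t=17 v=7: → [16,21),[14,19); WM=14; [8,13) fires=3
i=16 t=9 v=7: DROP (t<14-4); WM=14
i=17 t=19 v=9: → [18,23),[16,21); WM=16; [10,15) fires=1
i=18 t=19 v=9: → [18,23),[16,21); WM=16
i=19 t=20 v=8: → [20,25),[18,23),[16,21); WM=17; [12,17) fires=3
i=20 t=22 v=4: → [22,27),[20,25),[18,23); WM=17
i=21 t=21 v=1: → [20,25),[18,23); WM=19; [14,19) fires=3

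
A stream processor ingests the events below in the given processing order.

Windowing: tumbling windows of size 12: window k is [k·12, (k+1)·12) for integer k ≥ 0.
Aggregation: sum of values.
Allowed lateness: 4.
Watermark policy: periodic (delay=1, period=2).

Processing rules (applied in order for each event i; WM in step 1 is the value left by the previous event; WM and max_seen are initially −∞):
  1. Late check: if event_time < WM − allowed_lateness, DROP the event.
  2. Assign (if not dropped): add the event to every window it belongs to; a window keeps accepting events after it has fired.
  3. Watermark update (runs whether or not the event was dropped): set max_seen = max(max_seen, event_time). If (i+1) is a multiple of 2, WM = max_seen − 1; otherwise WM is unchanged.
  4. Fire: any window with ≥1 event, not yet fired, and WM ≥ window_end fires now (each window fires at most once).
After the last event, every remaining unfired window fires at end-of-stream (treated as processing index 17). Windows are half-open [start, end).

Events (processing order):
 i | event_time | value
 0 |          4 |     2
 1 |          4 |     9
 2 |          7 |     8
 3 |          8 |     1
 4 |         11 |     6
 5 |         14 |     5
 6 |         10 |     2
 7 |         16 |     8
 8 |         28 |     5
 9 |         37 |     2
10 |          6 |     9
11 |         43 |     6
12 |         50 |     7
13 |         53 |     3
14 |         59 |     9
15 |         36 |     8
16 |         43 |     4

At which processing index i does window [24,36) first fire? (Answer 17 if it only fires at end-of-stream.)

9

i=0 t=4 v=2: → [0,12); WM=−∞
i=1 t=4 v=9: → [0,12); WM=3
i=2 t=7 v=8: → [0,12); WM=3
i=3 t=8 v=1: → [0,12); WM=7
i=4 t=11 v=6: → [0,12); WM=7
i=5 t=14 v=5: → [12,24); WM=13; [0,12) fires=26
i=6 t=10 v=2: → [0,12); WM=13
i=7 t=16 v=8: → [12,24); WM=15
i=8 t=28 v=5: → [24,36); WM=15
i=9 t=37 v=2: → [36,48); WM=36; [12,24) fires=13 [24,36) fires=5
i=10 t=6 v=9: DROP (t<36-4); WM=36
i=11 t=43 v=6: → [36,48); WM=42
i=12 t=50 v=7: → [48,60); WM=42
i=13 t=53 v=3: → [48,60); WM=52; [36,48) fires=8
i=14 t=59 v=9: → [48,60); WM=52
i=15 t=36 v=8: DROP (t<52-4); WM=58
i=16 t=43 v=4: DROP (t<58-4); WM=58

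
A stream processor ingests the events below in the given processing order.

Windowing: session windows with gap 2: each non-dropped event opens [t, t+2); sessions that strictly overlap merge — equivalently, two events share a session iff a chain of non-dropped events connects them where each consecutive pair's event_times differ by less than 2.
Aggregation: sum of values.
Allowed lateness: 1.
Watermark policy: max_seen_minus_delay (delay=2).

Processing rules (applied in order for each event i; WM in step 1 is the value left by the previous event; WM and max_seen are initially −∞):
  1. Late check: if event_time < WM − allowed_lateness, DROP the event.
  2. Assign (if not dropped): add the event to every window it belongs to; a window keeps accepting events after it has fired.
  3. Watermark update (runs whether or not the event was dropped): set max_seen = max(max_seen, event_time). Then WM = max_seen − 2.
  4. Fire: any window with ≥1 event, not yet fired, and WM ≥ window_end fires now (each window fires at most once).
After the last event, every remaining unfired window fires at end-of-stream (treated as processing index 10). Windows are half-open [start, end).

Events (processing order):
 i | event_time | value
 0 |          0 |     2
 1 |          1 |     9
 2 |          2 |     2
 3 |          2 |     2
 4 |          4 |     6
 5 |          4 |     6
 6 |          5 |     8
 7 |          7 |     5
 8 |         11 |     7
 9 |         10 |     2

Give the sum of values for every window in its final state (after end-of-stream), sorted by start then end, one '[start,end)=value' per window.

[0,4)=15 [4,7)=20 [7,9)=5 [10,13)=9

i=0 t=0 v=2: → [0,2); WM=-2
i=1 t=1 v=9: → [0,3); WM=-1
i=2 t=2 v=2: → [0,4); WM=0
i=3 t=2 v=2: → [0,4); WM=0
i=4 t=4 v=6: → [4,6); WM=2
i=5 t=4 v=6: → [4,6); WM=2
i=6 t=5 v=8: → [4,7); WM=3
i=7 t=7 v=5: → [7,9); WM=5
i=8 t=11 v=7: → [11,13); WM=9
i=9 t=10 v=2: → [10,13); WM=9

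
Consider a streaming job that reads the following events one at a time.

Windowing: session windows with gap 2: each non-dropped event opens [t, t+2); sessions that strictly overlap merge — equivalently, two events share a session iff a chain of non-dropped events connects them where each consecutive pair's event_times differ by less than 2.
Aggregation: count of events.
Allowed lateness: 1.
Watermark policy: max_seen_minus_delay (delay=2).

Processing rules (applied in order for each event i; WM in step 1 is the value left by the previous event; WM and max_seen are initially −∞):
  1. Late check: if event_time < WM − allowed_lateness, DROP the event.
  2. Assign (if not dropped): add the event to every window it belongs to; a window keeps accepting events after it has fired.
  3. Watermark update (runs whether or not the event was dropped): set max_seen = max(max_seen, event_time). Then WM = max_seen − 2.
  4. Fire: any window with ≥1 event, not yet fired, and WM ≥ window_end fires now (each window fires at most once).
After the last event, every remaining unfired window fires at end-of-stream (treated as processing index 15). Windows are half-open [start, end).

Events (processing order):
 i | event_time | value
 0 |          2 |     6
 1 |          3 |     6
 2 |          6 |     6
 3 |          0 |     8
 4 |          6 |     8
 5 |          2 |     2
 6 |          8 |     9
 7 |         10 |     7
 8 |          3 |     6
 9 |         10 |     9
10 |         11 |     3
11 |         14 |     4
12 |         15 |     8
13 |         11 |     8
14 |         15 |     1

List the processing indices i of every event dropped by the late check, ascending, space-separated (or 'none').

i=0 t=2 v=6: → [2,4); WM=0
i=1 t=3 v=6: → [2,5); WM=1
i=2 t=6 v=6: → [6,8); WM=4
i=3 t=0 v=8: DROP (t<4-1); WM=4
i=4 t=6 v=8: → [6,8); WM=4
i=5 t=2 v=2: DROP (t<4-1); WM=4
i=6 t=8 v=9: → [8,10); WM=6
i=7 t=10 v=7: → [10,12); WM=8
i=8 t=3 v=6: DROP (t<8-1); WM=8
i=9 t=10 v=9: → [10,12); WM=8
i=10 t=11 v=3: → [10,13); WM=9
i=11 t=14 v=4: → [14,16); WM=12
i=12 t=15 v=8: → [14,17); WM=13
i=13 t=11 v=8: DROP (t<13-1); WM=13
i=14 t=15 v=1: → [14,17); WM=13

3 5 8 13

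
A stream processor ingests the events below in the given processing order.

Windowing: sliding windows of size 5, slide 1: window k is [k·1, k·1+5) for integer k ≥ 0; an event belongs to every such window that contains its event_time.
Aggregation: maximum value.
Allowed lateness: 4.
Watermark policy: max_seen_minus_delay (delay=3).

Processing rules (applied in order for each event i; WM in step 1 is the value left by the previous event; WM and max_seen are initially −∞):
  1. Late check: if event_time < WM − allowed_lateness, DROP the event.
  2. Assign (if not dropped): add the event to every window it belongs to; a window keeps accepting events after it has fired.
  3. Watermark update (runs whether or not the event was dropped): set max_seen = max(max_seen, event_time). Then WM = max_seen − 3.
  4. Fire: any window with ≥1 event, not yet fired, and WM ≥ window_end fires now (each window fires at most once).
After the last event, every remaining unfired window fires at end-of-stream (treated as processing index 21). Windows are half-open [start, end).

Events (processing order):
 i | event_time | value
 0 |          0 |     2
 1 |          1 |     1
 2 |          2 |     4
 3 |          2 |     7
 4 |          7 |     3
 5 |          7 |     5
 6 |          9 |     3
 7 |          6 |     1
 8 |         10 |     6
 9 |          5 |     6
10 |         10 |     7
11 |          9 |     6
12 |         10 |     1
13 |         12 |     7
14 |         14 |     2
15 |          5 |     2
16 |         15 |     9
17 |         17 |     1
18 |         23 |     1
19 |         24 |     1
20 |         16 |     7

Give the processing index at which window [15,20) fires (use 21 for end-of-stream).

i=0 t=0 v=2: → [0,5); WM=-3
i=1 t=1 v=1: → [1,6),[0,5); WM=-2
i=2 t=2 v=4: → [2,7),[1,6),[0,5); WM=-1
i=3 t=2 v=7: → [2,7),[1,6),[0,5); WM=-1
i=4 t=7 v=3: → [7,12),[6,11),[5,10),[4,9),[3,8); WM=4
i=5 t=7 v=5: → [7,12),[6,11),[5,10),[4,9),[3,8); WM=4
i=6 t=9 v=3: → [9,14),[8,13),[7,12),[6,11),[5,10); WM=6; [0,5) fires=7 [1,6) fires=7
i=7 t=6 v=1: → [6,11),[5,10),[4,9),[3,8),[2,7); WM=6
i=8 t=10 v=6: → [10,15),[9,14),[8,13),[7,12),[6,11); WM=7; [2,7) fires=7
i=9 t=5 v=6: → [5,10),[4,9),[3,8),[2,7),[1,6); WM=7
i=10 t=10 v=7: → [10,15),[9,14),[8,13),[7,12),[6,11); WM=7
i=11 t=9 v=6: → [9,14),[8,13),[7,12),[6,11),[5,10); WM=7
i=12 t=10 v=1: → [10,15),[9,14),[8,13),[7,12),[6,11); WM=7
i=13 t=12 v=7: → [12,17),[11,16),[10,15),[9,14),[8,13); WM=9; [3,8) fires=6 [4,9) fires=6
i=14 t=14 v=2: → [14,19),[13,18),[12,17),[11,16),[10,15); WM=11; [5,10) fires=6 [6,11) fires=7
i=15 t=5 v=2: DROP (t<11-4); WM=11
i=16 t=15 v=9: → [15,20),[14,19),[13,18),[12,17),[11,16); WM=12; [7,12) fires=7
i=17 t=17 v=1: → [17,22),[16,21),[15,20),[14,19),[13,18); WM=14; [8,13) fires=7 [9,14) fires=7
i=18 t=23 v=1: → [23,28),[22,27),[21,26),[20,25),[19,24); WM=20; [10,15) fires=7 [11,16) fires=9 [12,17) fires=9 [13,18) fires=9 [14,19) fires=9 [15,20) fires=9
i=19 t=24 v=1: → [24,29),[23,28),[22,27),[21,26),[20,25); WM=21; [16,21) fires=1
i=20 t=16 v=7: DROP (t<21-4); WM=21

18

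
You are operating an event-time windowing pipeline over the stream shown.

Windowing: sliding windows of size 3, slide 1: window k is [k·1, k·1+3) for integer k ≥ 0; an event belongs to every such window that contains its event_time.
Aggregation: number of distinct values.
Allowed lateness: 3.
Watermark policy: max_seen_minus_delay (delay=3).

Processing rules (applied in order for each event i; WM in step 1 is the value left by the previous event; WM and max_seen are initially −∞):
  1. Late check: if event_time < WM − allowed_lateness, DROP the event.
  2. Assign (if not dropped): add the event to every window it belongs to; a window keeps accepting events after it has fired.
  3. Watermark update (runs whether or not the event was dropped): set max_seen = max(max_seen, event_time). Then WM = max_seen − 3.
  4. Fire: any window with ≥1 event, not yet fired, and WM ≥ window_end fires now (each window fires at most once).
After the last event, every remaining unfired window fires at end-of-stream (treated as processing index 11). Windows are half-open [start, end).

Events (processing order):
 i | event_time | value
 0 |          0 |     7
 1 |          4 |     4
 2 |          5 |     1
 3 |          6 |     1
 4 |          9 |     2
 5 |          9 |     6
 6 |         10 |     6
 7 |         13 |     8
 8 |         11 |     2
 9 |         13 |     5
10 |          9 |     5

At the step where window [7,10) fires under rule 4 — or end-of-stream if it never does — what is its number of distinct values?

i=0 t=0 v=7: → [0,3); WM=-3
i=1 t=4 v=4: → [4,7),[3,6),[2,5); WM=1
i=2 t=5 v=1: → [5,8),[4,7),[3,6); WM=2
i=3 t=6 v=1: → [6,9),[5,8),[4,7); WM=3; [0,3) fires=1
i=4 t=9 v=2: → [9,12),[8,11),[7,10); WM=6; [2,5) fires=1 [3,6) fires=2
i=5 t=9 v=6: → [9,12),[8,11),[7,10); WM=6
i=6 t=10 v=6: → [10,13),[9,12),[8,11); WM=7; [4,7) fires=2
i=7 t=13 v=8: → [13,16),[12,15),[11,14); WM=10; [5,8) fires=1 [6,9) fires=1 [7,10) fires=2
i=8 t=11 v=2: → [11,14),[10,13),[9,12); WM=10
i=9 t=13 v=5: → [13,16),[12,15),[11,14); WM=10
i=10 t=9 v=5: → [9,12),[8,11),[7,10); WM=10

2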